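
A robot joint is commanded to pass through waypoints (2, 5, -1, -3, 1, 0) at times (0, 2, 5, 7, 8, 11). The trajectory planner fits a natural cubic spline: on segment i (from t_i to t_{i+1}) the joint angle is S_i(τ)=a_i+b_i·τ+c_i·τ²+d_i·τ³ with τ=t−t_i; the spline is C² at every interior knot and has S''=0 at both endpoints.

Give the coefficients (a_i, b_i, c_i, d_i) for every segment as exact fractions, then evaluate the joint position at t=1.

Δ: Δ0=3/2, Δ1=-2, Δ2=-1, Δ3=4, Δ4=-1/3
row 1: diag=10, rhs=-21; c'=3/10, d'=-21/10
row 2: denom=10−3·3/10=91/10; d'=(6−3·-21/10)/(91/10)=123/91
row 3: denom=6−2·20/91=506/91; d'=(30−2·123/91)/(506/91)=54/11
row 4: denom=8−1·91/506=3957/506; d'=(-26−1·54/11)/(3957/506)=-15640/3957
back: M4=-15640/3957
back: M3=54/11−91/506·-15640/3957=22238/3957
back: M2=123/91−20/91·22238/3957=461/3957
back: M1=-21/10−3/10·461/3957=-2816/1319
M: M0=0, M1=-2816/1319, M2=461/3957, M3=22238/3957, M4=-15640/3957, M5=0
seg 0: a=2, c=M0/2=0, d=(M1−M0)/(6·2)=-704/3957, b=Δ0−h0·(2M0+M1)/6=17503/7914
seg 1: a=5, c=M1/2=-1408/1319, d=(M2−M1)/(6·3)=8909/71226, b=Δ1−h1·(2M1+M2)/6=607/7914
seg 2: a=-1, c=M2/2=461/7914, d=(M3−M2)/(6·2)=7259/15828, b=Δ2−h2·(2M2+M3)/6=-11677/3957
seg 3: a=-3, c=M3/2=11119/3957, d=(M4−M3)/(6·1)=-6313/3957, b=Δ3−h3·(2M3+M4)/6=3674/1319
seg 4: a=1, c=M4/2=-7820/3957, d=(M5−M4)/(6·3)=7820/35613, b=Δ4−h4·(2M4+M5)/6=14321/3957
t_q=1 → seg 0, τ=1; S=2+17503/7914·τ+0·τ²+-704/3957·τ³=10641/2638

  seg 0: a=2 b=17503/7914 c=0 d=-704/3957
  seg 1: a=5 b=607/7914 c=-1408/1319 d=8909/71226
  seg 2: a=-1 b=-11677/3957 c=461/7914 d=7259/15828
  seg 3: a=-3 b=3674/1319 c=11119/3957 d=-6313/3957
  seg 4: a=1 b=14321/3957 c=-7820/3957 d=7820/35613
S(1) = 10641/2638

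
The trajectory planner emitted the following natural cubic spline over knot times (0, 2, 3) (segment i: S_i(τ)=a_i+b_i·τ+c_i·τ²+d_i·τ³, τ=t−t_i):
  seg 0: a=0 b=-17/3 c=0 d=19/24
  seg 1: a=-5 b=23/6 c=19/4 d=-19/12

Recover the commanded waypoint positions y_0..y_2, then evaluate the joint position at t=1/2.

y_0 = S_0(0) = a_0 = 0
y_1 = S_1(0) = a_1 = -5
y_2 = S_1(1) = 2
t_q=1/2 is in segment 0 (τ=1/2); S_0(τ)=-175/64

y_0=0 y_1=-5 y_2=2
S(1/2) = -175/64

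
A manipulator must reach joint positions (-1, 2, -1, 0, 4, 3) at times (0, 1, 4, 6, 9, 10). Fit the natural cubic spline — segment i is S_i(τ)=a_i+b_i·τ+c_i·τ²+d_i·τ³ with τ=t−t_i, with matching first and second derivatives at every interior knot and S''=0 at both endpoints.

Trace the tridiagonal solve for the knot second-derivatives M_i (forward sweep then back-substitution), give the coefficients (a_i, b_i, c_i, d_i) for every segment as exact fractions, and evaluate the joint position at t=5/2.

Δ: Δ0=3, Δ1=-1, Δ2=1/2, Δ3=4/3, Δ4=-1
row 1: diag=8, rhs=-24; c'=3/8, d'=-3
row 2: denom=10−3·3/8=71/8; d'=(9−3·-3)/(71/8)=144/71
row 3: denom=10−2·16/71=678/71; d'=(5−2·144/71)/(678/71)=67/678
row 4: denom=8−3·71/226=1595/226; d'=(-14−3·67/678)/(1595/226)=-3231/1595
back: M4=-3231/1595
back: M3=67/678−71/226·-3231/1595=3518/4785
back: M2=144/71−16/71·3518/4785=8912/4785
back: M1=-3−3/8·8912/4785=-5899/1595
M: M0=0, M1=-5899/1595, M2=8912/4785, M3=3518/4785, M4=-3231/1595, M5=0
seg 0: a=-1, c=M0/2=0, d=(M1−M0)/(6·1)=-5899/9570, b=Δ0−h0·(2M0+M1)/6=34609/9570
seg 1: a=2, c=M1/2=-5899/3190, d=(M2−M1)/(6·3)=2419/7830, b=Δ1−h1·(2M1+M2)/6=8456/4785
seg 2: a=-1, c=M2/2=4456/4785, d=(M3−M2)/(6·2)=-31/330, b=Δ2−h2·(2M2+M3)/6=-9443/9570
seg 3: a=0, c=M3/2=1759/4785, d=(M4−M3)/(6·3)=-1201/7830, b=Δ3−h3·(2M3+M4)/6=5139/3190
seg 4: a=4, c=M4/2=-3231/3190, d=(M5−M4)/(6·1)=1077/3190, b=Δ4−h4·(2M4+M5)/6=-518/1595
t_q=5/2 → seg 1, τ=3/2; S=2+8456/4785·τ+-5899/3190·τ²+2419/7830·τ³=7823/5104

  seg 0: a=-1 b=34609/9570 c=0 d=-5899/9570
  seg 1: a=2 b=8456/4785 c=-5899/3190 d=2419/7830
  seg 2: a=-1 b=-9443/9570 c=4456/4785 d=-31/330
  seg 3: a=0 b=5139/3190 c=1759/4785 d=-1201/7830
  seg 4: a=4 b=-518/1595 c=-3231/3190 d=1077/3190
S(5/2) = 7823/5104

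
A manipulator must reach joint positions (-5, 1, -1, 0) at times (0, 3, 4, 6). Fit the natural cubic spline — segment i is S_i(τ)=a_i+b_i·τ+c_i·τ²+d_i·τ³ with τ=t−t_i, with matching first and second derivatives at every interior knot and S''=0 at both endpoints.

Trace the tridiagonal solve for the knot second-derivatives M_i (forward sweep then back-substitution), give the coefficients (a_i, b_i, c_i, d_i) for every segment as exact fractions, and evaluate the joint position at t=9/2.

Δ: Δ0=2, Δ1=-2, Δ2=1/2
row 1: diag=8, rhs=-24; c'=1/8, d'=-3
row 2: denom=6−1·1/8=47/8; d'=(15−1·-3)/(47/8)=144/47
back: M2=144/47
back: M1=-3−1/8·144/47=-159/47
M: M0=0, M1=-159/47, M2=144/47, M3=0
seg 0: a=-5, c=M0/2=0, d=(M1−M0)/(6·3)=-53/282, b=Δ0−h0·(2M0+M1)/6=347/94
seg 1: a=1, c=M1/2=-159/94, d=(M2−M1)/(6·1)=101/94, b=Δ1−h1·(2M1+M2)/6=-65/47
seg 2: a=-1, c=M2/2=72/47, d=(M3−M2)/(6·2)=-12/47, b=Δ2−h2·(2M2+M3)/6=-145/94
t_q=9/2 → seg 2, τ=1/2; S=-1+-145/94·τ+72/47·τ²+-12/47·τ³=-267/188

  seg 0: a=-5 b=347/94 c=0 d=-53/282
  seg 1: a=1 b=-65/47 c=-159/94 d=101/94
  seg 2: a=-1 b=-145/94 c=72/47 d=-12/47
S(9/2) = -267/188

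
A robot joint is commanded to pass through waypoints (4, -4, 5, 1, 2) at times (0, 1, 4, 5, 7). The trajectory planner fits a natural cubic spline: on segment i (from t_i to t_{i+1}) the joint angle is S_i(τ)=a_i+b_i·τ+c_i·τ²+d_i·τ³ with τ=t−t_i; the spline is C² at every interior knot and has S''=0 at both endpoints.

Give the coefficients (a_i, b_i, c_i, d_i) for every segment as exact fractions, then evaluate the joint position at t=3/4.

  seg 0: a=4 b=-6465/644 c=0 d=1313/644
  seg 1: a=-4 b=-1263/322 c=3939/644 d=-2453/1932
  seg 2: a=5 b=-969/644 c=-855/161 d=259/92
  seg 3: a=1 b=-1185/322 c=2019/644 d=-673/1288
S(3/4) = -15715/5888

Δ: Δ0=-8, Δ1=3, Δ2=-4, Δ3=1/2
row 1: diag=8, rhs=66; c'=3/8, d'=33/4
row 2: denom=8−3·3/8=55/8; d'=(-42−3·33/4)/(55/8)=-534/55
row 3: denom=6−1·8/55=322/55; d'=(27−1·-534/55)/(322/55)=2019/322
back: M3=2019/322
back: M2=-534/55−8/55·2019/322=-1710/161
back: M1=33/4−3/8·-1710/161=3939/322
M: M0=0, M1=3939/322, M2=-1710/161, M3=2019/322, M4=0
seg 0: a=4, c=M0/2=0, d=(M1−M0)/(6·1)=1313/644, b=Δ0−h0·(2M0+M1)/6=-6465/644
seg 1: a=-4, c=M1/2=3939/644, d=(M2−M1)/(6·3)=-2453/1932, b=Δ1−h1·(2M1+M2)/6=-1263/322
seg 2: a=5, c=M2/2=-855/161, d=(M3−M2)/(6·1)=259/92, b=Δ2−h2·(2M2+M3)/6=-969/644
seg 3: a=1, c=M3/2=2019/644, d=(M4−M3)/(6·2)=-673/1288, b=Δ3−h3·(2M3+M4)/6=-1185/322
t_q=3/4 → seg 0, τ=3/4; S=4+-6465/644·τ+0·τ²+1313/644·τ³=-15715/5888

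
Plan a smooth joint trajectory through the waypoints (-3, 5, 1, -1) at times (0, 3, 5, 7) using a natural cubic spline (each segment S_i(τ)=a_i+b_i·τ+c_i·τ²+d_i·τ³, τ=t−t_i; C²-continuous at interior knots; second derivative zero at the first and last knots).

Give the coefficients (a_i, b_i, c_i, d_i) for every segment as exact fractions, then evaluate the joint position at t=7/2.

Δ: Δ0=8/3, Δ1=-2, Δ2=-1
row 1: diag=10, rhs=-28; c'=1/5, d'=-14/5
row 2: denom=8−2·1/5=38/5; d'=(6−2·-14/5)/(38/5)=29/19
back: M2=29/19
back: M1=-14/5−1/5·29/19=-59/19
M: M0=0, M1=-59/19, M2=29/19, M3=0
seg 0: a=-3, c=M0/2=0, d=(M1−M0)/(6·3)=-59/342, b=Δ0−h0·(2M0+M1)/6=481/114
seg 1: a=5, c=M1/2=-59/38, d=(M2−M1)/(6·2)=22/57, b=Δ1−h1·(2M1+M2)/6=-25/57
seg 2: a=1, c=M2/2=29/38, d=(M3−M2)/(6·2)=-29/228, b=Δ2−h2·(2M2+M3)/6=-115/57
t_q=7/2 → seg 1, τ=1/2; S=5+-25/57·τ+-59/38·τ²+22/57·τ³=675/152

  seg 0: a=-3 b=481/114 c=0 d=-59/342
  seg 1: a=5 b=-25/57 c=-59/38 d=22/57
  seg 2: a=1 b=-115/57 c=29/38 d=-29/228
S(7/2) = 675/152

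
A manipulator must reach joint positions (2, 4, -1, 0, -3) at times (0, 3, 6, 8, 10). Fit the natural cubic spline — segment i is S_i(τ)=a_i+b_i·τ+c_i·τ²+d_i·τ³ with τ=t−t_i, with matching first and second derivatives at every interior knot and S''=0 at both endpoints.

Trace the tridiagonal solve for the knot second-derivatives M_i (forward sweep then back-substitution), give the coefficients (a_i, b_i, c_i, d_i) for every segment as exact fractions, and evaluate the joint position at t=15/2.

  seg 0: a=2 b=107/70 c=0 d=-181/1890
  seg 1: a=4 b=-37/35 c=-181/210 d=83/378
  seg 2: a=-1 b=-3/10 c=39/35 d=-5/14
  seg 3: a=0 b=-9/70 c=-36/35 d=6/35
S(15/2) = -83/560

Δ: Δ0=2/3, Δ1=-5/3, Δ2=1/2, Δ3=-3/2
row 1: diag=12, rhs=-14; c'=1/4, d'=-7/6
row 2: denom=10−3·1/4=37/4; d'=(13−3·-7/6)/(37/4)=66/37
row 3: denom=8−2·8/37=280/37; d'=(-12−2·66/37)/(280/37)=-72/35
back: M3=-72/35
back: M2=66/37−8/37·-72/35=78/35
back: M1=-7/6−1/4·78/35=-181/105
M: M0=0, M1=-181/105, M2=78/35, M3=-72/35, M4=0
seg 0: a=2, c=M0/2=0, d=(M1−M0)/(6·3)=-181/1890, b=Δ0−h0·(2M0+M1)/6=107/70
seg 1: a=4, c=M1/2=-181/210, d=(M2−M1)/(6·3)=83/378, b=Δ1−h1·(2M1+M2)/6=-37/35
seg 2: a=-1, c=M2/2=39/35, d=(M3−M2)/(6·2)=-5/14, b=Δ2−h2·(2M2+M3)/6=-3/10
seg 3: a=0, c=M3/2=-36/35, d=(M4−M3)/(6·2)=6/35, b=Δ3−h3·(2M3+M4)/6=-9/70
t_q=15/2 → seg 2, τ=3/2; S=-1+-3/10·τ+39/35·τ²+-5/14·τ³=-83/560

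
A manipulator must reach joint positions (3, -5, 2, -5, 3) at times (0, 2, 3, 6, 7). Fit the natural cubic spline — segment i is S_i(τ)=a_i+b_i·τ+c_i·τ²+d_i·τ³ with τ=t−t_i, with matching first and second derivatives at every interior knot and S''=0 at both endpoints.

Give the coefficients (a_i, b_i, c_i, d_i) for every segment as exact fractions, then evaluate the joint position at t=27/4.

Δ: Δ0=-4, Δ1=7, Δ2=-7/3, Δ3=8
row 1: diag=6, rhs=66; c'=1/6, d'=11
row 2: denom=8−1·1/6=47/6; d'=(-56−1·11)/(47/6)=-402/47
row 3: denom=8−3·18/47=322/47; d'=(62−3·-402/47)/(322/47)=2060/161
back: M3=2060/161
back: M2=-402/47−18/47·2060/161=-2166/161
back: M1=11−1/6·-2166/161=2132/161
M: M0=0, M1=2132/161, M2=-2166/161, M3=2060/161, M4=0
seg 0: a=3, c=M0/2=0, d=(M1−M0)/(6·2)=533/483, b=Δ0−h0·(2M0+M1)/6=-4064/483
seg 1: a=-5, c=M1/2=1066/161, d=(M2−M1)/(6·1)=-307/69, b=Δ1−h1·(2M1+M2)/6=2332/483
seg 2: a=2, c=M2/2=-1083/161, d=(M3−M2)/(6·3)=2113/1449, b=Δ2−h2·(2M2+M3)/6=2281/483
seg 3: a=-5, c=M3/2=1030/161, d=(M4−M3)/(6·1)=-1030/483, b=Δ3−h3·(2M3+M4)/6=1804/483
t_q=27/4 → seg 3, τ=3/4; S=-5+1804/483·τ+1030/161·τ²+-1030/483·τ³=2577/5152

  seg 0: a=3 b=-4064/483 c=0 d=533/483
  seg 1: a=-5 b=2332/483 c=1066/161 d=-307/69
  seg 2: a=2 b=2281/483 c=-1083/161 d=2113/1449
  seg 3: a=-5 b=1804/483 c=1030/161 d=-1030/483
S(27/4) = 2577/5152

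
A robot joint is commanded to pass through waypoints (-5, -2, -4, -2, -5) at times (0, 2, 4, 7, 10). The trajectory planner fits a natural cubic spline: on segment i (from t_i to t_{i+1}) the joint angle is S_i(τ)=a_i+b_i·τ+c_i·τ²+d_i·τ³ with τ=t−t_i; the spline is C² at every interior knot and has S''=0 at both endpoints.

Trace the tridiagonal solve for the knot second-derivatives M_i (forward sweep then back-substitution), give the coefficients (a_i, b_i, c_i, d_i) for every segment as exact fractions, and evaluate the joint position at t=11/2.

  seg 0: a=-5 b=383/168 c=0 d=-131/672
  seg 1: a=-2 b=-5/84 c=-131/112 d=235/672
  seg 2: a=-4 b=-13/24 c=13/14 d=-265/1512
  seg 3: a=-2 b=25/84 c=-109/168 d=109/1512
S(11/2) = -1485/448

Δ: Δ0=3/2, Δ1=-1, Δ2=2/3, Δ3=-1
row 1: diag=8, rhs=-15; c'=1/4, d'=-15/8
row 2: denom=10−2·1/4=19/2; d'=(10−2·-15/8)/(19/2)=55/38
row 3: denom=12−3·6/19=210/19; d'=(-10−3·55/38)/(210/19)=-109/84
back: M3=-109/84
back: M2=55/38−6/19·-109/84=13/7
back: M1=-15/8−1/4·13/7=-131/56
M: M0=0, M1=-131/56, M2=13/7, M3=-109/84, M4=0
seg 0: a=-5, c=M0/2=0, d=(M1−M0)/(6·2)=-131/672, b=Δ0−h0·(2M0+M1)/6=383/168
seg 1: a=-2, c=M1/2=-131/112, d=(M2−M1)/(6·2)=235/672, b=Δ1−h1·(2M1+M2)/6=-5/84
seg 2: a=-4, c=M2/2=13/14, d=(M3−M2)/(6·3)=-265/1512, b=Δ2−h2·(2M2+M3)/6=-13/24
seg 3: a=-2, c=M3/2=-109/168, d=(M4−M3)/(6·3)=109/1512, b=Δ3−h3·(2M3+M4)/6=25/84
t_q=11/2 → seg 2, τ=3/2; S=-4+-13/24·τ+13/14·τ²+-265/1512·τ³=-1485/448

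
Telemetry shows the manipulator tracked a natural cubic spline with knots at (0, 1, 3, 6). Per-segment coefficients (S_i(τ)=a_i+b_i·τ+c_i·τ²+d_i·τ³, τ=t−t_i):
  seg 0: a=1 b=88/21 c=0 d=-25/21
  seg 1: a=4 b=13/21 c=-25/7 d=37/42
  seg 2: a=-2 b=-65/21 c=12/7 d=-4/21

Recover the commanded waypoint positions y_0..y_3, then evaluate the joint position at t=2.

y_0=1 y_1=4 y_2=-2 y_3=-1
S(2) = 27/14

y_0 = S_0(0) = a_0 = 1
y_1 = S_1(0) = a_1 = 4
y_2 = S_2(0) = a_2 = -2
y_3 = S_2(3) = -1
t_q=2 is in segment 1 (τ=1); S_1(τ)=27/14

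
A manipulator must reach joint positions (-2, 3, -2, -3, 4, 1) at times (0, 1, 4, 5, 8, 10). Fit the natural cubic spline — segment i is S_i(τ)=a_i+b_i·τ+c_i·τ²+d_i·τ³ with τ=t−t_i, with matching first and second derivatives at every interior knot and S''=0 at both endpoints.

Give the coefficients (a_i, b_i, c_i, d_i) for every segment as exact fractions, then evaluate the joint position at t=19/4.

  seg 0: a=-2 b=3047/510 c=0 d=-497/510
  seg 1: a=3 b=778/255 c=-497/170 d=689/1530
  seg 2: a=-2 b=-1189/510 c=96/85 d=103/510
  seg 3: a=-3 b=8/15 c=59/34 d=-193/510
  seg 4: a=4 b=371/510 c=-142/85 d=71/255
S(19/4) = -6589/2176

Δ: Δ0=5, Δ1=-5/3, Δ2=-1, Δ3=7/3, Δ4=-3/2
row 1: diag=8, rhs=-40; c'=3/8, d'=-5
row 2: denom=8−3·3/8=55/8; d'=(4−3·-5)/(55/8)=152/55
row 3: denom=8−1·8/55=432/55; d'=(20−1·152/55)/(432/55)=79/36
row 4: denom=10−3·55/144=425/48; d'=(-23−3·79/36)/(425/48)=-284/85
back: M4=-284/85
back: M3=79/36−55/144·-284/85=59/17
back: M2=152/55−8/55·59/17=192/85
back: M1=-5−3/8·192/85=-497/85
M: M0=0, M1=-497/85, M2=192/85, M3=59/17, M4=-284/85, M5=0
seg 0: a=-2, c=M0/2=0, d=(M1−M0)/(6·1)=-497/510, b=Δ0−h0·(2M0+M1)/6=3047/510
seg 1: a=3, c=M1/2=-497/170, d=(M2−M1)/(6·3)=689/1530, b=Δ1−h1·(2M1+M2)/6=778/255
seg 2: a=-2, c=M2/2=96/85, d=(M3−M2)/(6·1)=103/510, b=Δ2−h2·(2M2+M3)/6=-1189/510
seg 3: a=-3, c=M3/2=59/34, d=(M4−M3)/(6·3)=-193/510, b=Δ3−h3·(2M3+M4)/6=8/15
seg 4: a=4, c=M4/2=-142/85, d=(M5−M4)/(6·2)=71/255, b=Δ4−h4·(2M4+M5)/6=371/510
t_q=19/4 → seg 2, τ=3/4; S=-2+-1189/510·τ+96/85·τ²+103/510·τ³=-6589/2176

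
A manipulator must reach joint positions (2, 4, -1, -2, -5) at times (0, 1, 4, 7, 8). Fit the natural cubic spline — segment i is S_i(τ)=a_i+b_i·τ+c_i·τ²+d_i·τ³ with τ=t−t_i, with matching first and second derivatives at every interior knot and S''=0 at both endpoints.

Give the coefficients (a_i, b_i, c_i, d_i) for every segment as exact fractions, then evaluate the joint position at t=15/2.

Δ: Δ0=2, Δ1=-5/3, Δ2=-1/3, Δ3=-3
row 1: diag=8, rhs=-22; c'=3/8, d'=-11/4
row 2: denom=12−3·3/8=87/8; d'=(8−3·-11/4)/(87/8)=130/87
row 3: denom=8−3·8/29=208/29; d'=(-16−3·130/87)/(208/29)=-297/104
back: M3=-297/104
back: M2=130/87−8/29·-297/104=89/39
back: M1=-11/4−3/8·89/39=-375/104
M: M0=0, M1=-375/104, M2=89/39, M3=-297/104, M4=0
seg 0: a=2, c=M0/2=0, d=(M1−M0)/(6·1)=-125/208, b=Δ0−h0·(2M0+M1)/6=541/208
seg 1: a=4, c=M1/2=-375/208, d=(M2−M1)/(6·3)=1837/5616, b=Δ1−h1·(2M1+M2)/6=83/104
seg 2: a=-1, c=M2/2=89/78, d=(M3−M2)/(6·3)=-1603/5616, b=Δ2−h2·(2M2+M3)/6=-19/16
seg 3: a=-2, c=M3/2=-297/208, d=(M4−M3)/(6·1)=99/208, b=Δ3−h3·(2M3+M4)/6=-213/104
t_q=15/2 → seg 3, τ=1/2; S=-2+-213/104·τ+-297/208·τ²+99/208·τ³=-5527/1664

  seg 0: a=2 b=541/208 c=0 d=-125/208
  seg 1: a=4 b=83/104 c=-375/208 d=1837/5616
  seg 2: a=-1 b=-19/16 c=89/78 d=-1603/5616
  seg 3: a=-2 b=-213/104 c=-297/208 d=99/208
S(15/2) = -5527/1664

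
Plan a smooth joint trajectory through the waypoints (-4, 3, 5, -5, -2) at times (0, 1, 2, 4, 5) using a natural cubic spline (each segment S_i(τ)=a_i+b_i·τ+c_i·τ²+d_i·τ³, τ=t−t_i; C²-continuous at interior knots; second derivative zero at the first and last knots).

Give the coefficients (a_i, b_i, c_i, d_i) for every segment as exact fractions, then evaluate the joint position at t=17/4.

Δ: Δ0=7, Δ1=2, Δ2=-5, Δ3=3
row 1: diag=4, rhs=-30; c'=1/4, d'=-15/2
row 2: denom=6−1·1/4=23/4; d'=(-42−1·-15/2)/(23/4)=-6
row 3: denom=6−2·8/23=122/23; d'=(48−2·-6)/(122/23)=690/61
back: M3=690/61
back: M2=-6−8/23·690/61=-606/61
back: M1=-15/2−1/4·-606/61=-306/61
M: M0=0, M1=-306/61, M2=-606/61, M3=690/61, M4=0
seg 0: a=-4, c=M0/2=0, d=(M1−M0)/(6·1)=-51/61, b=Δ0−h0·(2M0+M1)/6=478/61
seg 1: a=3, c=M1/2=-153/61, d=(M2−M1)/(6·1)=-50/61, b=Δ1−h1·(2M1+M2)/6=325/61
seg 2: a=5, c=M2/2=-303/61, d=(M3−M2)/(6·2)=108/61, b=Δ2−h2·(2M2+M3)/6=-131/61
seg 3: a=-5, c=M3/2=345/61, d=(M4−M3)/(6·1)=-115/61, b=Δ3−h3·(2M3+M4)/6=-47/61
t_q=17/4 → seg 3, τ=1/4; S=-5+-47/61·τ+345/61·τ²+-115/61·τ³=-19007/3904

  seg 0: a=-4 b=478/61 c=0 d=-51/61
  seg 1: a=3 b=325/61 c=-153/61 d=-50/61
  seg 2: a=5 b=-131/61 c=-303/61 d=108/61
  seg 3: a=-5 b=-47/61 c=345/61 d=-115/61
S(17/4) = -19007/3904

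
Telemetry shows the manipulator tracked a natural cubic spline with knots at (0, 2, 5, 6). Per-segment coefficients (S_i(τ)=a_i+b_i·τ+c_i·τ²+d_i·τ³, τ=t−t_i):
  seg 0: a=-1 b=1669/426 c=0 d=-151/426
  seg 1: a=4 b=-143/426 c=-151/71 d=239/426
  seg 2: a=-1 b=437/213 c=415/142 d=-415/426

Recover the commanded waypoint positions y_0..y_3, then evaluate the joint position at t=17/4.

y_0=-1 y_1=4 y_2=-1 y_3=3
S(17/4) = -10283/9088

y_0 = S_0(0) = a_0 = -1
y_1 = S_1(0) = a_1 = 4
y_2 = S_2(0) = a_2 = -1
y_3 = S_2(1) = 3
t_q=17/4 is in segment 1 (τ=9/4); S_1(τ)=-10283/9088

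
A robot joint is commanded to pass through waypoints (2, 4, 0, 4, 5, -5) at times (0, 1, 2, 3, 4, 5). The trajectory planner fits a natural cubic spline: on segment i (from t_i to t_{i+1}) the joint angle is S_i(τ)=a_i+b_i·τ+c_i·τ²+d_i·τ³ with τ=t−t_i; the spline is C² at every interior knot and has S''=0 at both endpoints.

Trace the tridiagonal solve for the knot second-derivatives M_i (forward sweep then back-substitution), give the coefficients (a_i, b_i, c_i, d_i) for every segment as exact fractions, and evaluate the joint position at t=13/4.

  seg 0: a=2 b=875/209 c=0 d=-457/209
  seg 1: a=4 b=-496/209 c=-1371/209 d=1031/209
  seg 2: a=0 b=-145/209 c=1722/209 d=-39/11
  seg 3: a=4 b=1076/209 c=-501/209 d=-366/209
  seg 4: a=5 b=-1024/209 c=-1599/209 d=533/209
S(13/4) = 34175/6688

Δ: Δ0=2, Δ1=-4, Δ2=4, Δ3=1, Δ4=-10
row 1: diag=4, rhs=-36; c'=1/4, d'=-9
row 2: denom=4−1·1/4=15/4; d'=(48−1·-9)/(15/4)=76/5
row 3: denom=4−1·4/15=56/15; d'=(-18−1·76/5)/(56/15)=-249/28
row 4: denom=4−1·15/56=209/56; d'=(-66−1·-249/28)/(209/56)=-3198/209
back: M4=-3198/209
back: M3=-249/28−15/56·-3198/209=-1002/209
back: M2=76/5−4/15·-1002/209=3444/209
back: M1=-9−1/4·3444/209=-2742/209
M: M0=0, M1=-2742/209, M2=3444/209, M3=-1002/209, M4=-3198/209, M5=0
seg 0: a=2, c=M0/2=0, d=(M1−M0)/(6·1)=-457/209, b=Δ0−h0·(2M0+M1)/6=875/209
seg 1: a=4, c=M1/2=-1371/209, d=(M2−M1)/(6·1)=1031/209, b=Δ1−h1·(2M1+M2)/6=-496/209
seg 2: a=0, c=M2/2=1722/209, d=(M3−M2)/(6·1)=-39/11, b=Δ2−h2·(2M2+M3)/6=-145/209
seg 3: a=4, c=M3/2=-501/209, d=(M4−M3)/(6·1)=-366/209, b=Δ3−h3·(2M3+M4)/6=1076/209
seg 4: a=5, c=M4/2=-1599/209, d=(M5−M4)/(6·1)=533/209, b=Δ4−h4·(2M4+M5)/6=-1024/209
t_q=13/4 → seg 3, τ=1/4; S=4+1076/209·τ+-501/209·τ²+-366/209·τ³=34175/6688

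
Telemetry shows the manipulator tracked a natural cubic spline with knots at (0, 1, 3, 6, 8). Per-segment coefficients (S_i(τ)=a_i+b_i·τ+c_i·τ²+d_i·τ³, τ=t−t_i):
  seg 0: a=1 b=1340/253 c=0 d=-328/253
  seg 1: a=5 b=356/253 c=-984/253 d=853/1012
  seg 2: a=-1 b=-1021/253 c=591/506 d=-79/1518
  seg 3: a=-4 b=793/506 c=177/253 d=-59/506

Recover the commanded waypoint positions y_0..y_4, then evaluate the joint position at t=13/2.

y_0=1 y_1=5 y_2=-1 y_3=-4 y_4=1
S(13/2) = -12371/4048

y_0 = S_0(0) = a_0 = 1
y_1 = S_1(0) = a_1 = 5
y_2 = S_2(0) = a_2 = -1
y_3 = S_3(0) = a_3 = -4
y_4 = S_3(2) = 1
t_q=13/2 is in segment 3 (τ=1/2); S_3(τ)=-12371/4048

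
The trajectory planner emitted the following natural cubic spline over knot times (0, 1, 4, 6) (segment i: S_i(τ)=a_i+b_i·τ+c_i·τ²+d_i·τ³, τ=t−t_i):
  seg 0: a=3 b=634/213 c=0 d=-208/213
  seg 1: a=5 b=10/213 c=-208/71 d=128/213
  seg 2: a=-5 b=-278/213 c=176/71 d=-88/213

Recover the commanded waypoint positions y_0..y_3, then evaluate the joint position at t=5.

y_0 = S_0(0) = a_0 = 3
y_1 = S_1(0) = a_1 = 5
y_2 = S_2(0) = a_2 = -5
y_3 = S_2(2) = -1
t_q=5 is in segment 2 (τ=1); S_2(τ)=-301/71

y_0=3 y_1=5 y_2=-5 y_3=-1
S(5) = -301/71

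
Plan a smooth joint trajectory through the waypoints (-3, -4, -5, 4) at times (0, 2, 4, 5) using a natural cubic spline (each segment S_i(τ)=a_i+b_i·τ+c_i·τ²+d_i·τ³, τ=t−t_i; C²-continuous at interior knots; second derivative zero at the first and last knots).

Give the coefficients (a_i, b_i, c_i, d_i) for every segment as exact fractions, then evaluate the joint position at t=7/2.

Δ: Δ0=-1/2, Δ1=-1/2, Δ2=9
row 1: diag=8, rhs=0; c'=1/4, d'=0
row 2: denom=6−2·1/4=11/2; d'=(57−2·0)/(11/2)=114/11
back: M2=114/11
back: M1=0−1/4·114/11=-57/22
M: M0=0, M1=-57/22, M2=114/11, M3=0
seg 0: a=-3, c=M0/2=0, d=(M1−M0)/(6·2)=-19/88, b=Δ0−h0·(2M0+M1)/6=4/11
seg 1: a=-4, c=M1/2=-57/44, d=(M2−M1)/(6·2)=95/88, b=Δ1−h1·(2M1+M2)/6=-49/22
seg 2: a=-5, c=M2/2=57/11, d=(M3−M2)/(6·1)=-19/11, b=Δ2−h2·(2M2+M3)/6=61/11
t_q=7/2 → seg 1, τ=3/2; S=-4+-49/22·τ+-57/44·τ²+95/88·τ³=-4655/704

  seg 0: a=-3 b=4/11 c=0 d=-19/88
  seg 1: a=-4 b=-49/22 c=-57/44 d=95/88
  seg 2: a=-5 b=61/11 c=57/11 d=-19/11
S(7/2) = -4655/704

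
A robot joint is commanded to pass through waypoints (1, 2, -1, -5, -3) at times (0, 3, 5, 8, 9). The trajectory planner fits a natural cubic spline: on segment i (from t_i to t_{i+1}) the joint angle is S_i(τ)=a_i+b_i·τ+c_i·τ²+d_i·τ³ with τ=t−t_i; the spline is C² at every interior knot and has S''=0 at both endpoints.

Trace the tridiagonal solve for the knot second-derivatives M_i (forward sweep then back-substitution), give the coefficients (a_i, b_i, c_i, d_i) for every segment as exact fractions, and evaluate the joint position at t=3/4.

  seg 0: a=1 b=1129/1356 c=0 d=-677/12204
  seg 1: a=2 b=-451/678 c=-677/1356 d=37/904
  seg 2: a=-1 b=-736/339 c=-86/339 d=542/3051
  seg 3: a=-5 b=374/339 c=152/113 d=-152/339
S(3/4) = 46315/28928

Δ: Δ0=1/3, Δ1=-3/2, Δ2=-4/3, Δ3=2
row 1: diag=10, rhs=-11; c'=1/5, d'=-11/10
row 2: denom=10−2·1/5=48/5; d'=(1−2·-11/10)/(48/5)=1/3
row 3: denom=8−3·5/16=113/16; d'=(20−3·1/3)/(113/16)=304/113
back: M3=304/113
back: M2=1/3−5/16·304/113=-172/339
back: M1=-11/10−1/5·-172/339=-677/678
M: M0=0, M1=-677/678, M2=-172/339, M3=304/113, M4=0
seg 0: a=1, c=M0/2=0, d=(M1−M0)/(6·3)=-677/12204, b=Δ0−h0·(2M0+M1)/6=1129/1356
seg 1: a=2, c=M1/2=-677/1356, d=(M2−M1)/(6·2)=37/904, b=Δ1−h1·(2M1+M2)/6=-451/678
seg 2: a=-1, c=M2/2=-86/339, d=(M3−M2)/(6·3)=542/3051, b=Δ2−h2·(2M2+M3)/6=-736/339
seg 3: a=-5, c=M3/2=152/113, d=(M4−M3)/(6·1)=-152/339, b=Δ3−h3·(2M3+M4)/6=374/339
t_q=3/4 → seg 0, τ=3/4; S=1+1129/1356·τ+0·τ²+-677/12204·τ³=46315/28928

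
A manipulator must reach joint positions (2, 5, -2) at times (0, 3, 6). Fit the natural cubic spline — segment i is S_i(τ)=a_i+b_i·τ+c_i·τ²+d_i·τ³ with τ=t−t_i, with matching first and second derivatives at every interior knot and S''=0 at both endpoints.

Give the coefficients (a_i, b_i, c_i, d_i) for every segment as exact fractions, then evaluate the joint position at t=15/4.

  seg 0: a=2 b=11/6 c=0 d=-5/54
  seg 1: a=5 b=-2/3 c=-5/6 d=5/54
S(15/4) = 521/128

Δ: Δ0=1, Δ1=-7/3
row 1: diag=12, rhs=-20; c'=1/4, d'=-5/3
back: M1=-5/3
M: M0=0, M1=-5/3, M2=0
seg 0: a=2, c=M0/2=0, d=(M1−M0)/(6·3)=-5/54, b=Δ0−h0·(2M0+M1)/6=11/6
seg 1: a=5, c=M1/2=-5/6, d=(M2−M1)/(6·3)=5/54, b=Δ1−h1·(2M1+M2)/6=-2/3
t_q=15/4 → seg 1, τ=3/4; S=5+-2/3·τ+-5/6·τ²+5/54·τ³=521/128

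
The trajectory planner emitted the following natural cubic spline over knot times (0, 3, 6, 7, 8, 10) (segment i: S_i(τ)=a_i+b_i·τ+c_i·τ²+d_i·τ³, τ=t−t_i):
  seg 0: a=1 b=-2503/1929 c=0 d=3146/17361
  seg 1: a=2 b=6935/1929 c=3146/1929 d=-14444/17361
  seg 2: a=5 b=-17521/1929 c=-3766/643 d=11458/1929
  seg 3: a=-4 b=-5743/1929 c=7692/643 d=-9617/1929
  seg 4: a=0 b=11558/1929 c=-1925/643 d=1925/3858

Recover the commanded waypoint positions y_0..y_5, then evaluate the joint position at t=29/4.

y_0 = S_0(0) = a_0 = 1
y_1 = S_1(0) = a_1 = 2
y_2 = S_2(0) = a_2 = 5
y_3 = S_3(0) = a_3 = -4
y_4 = S_4(0) = a_4 = 0
y_5 = S_4(2) = 4
t_q=29/4 is in segment 3 (τ=1/4); S_3(τ)=-167675/41152

y_0=1 y_1=2 y_2=5 y_3=-4 y_4=0 y_5=4
S(29/4) = -167675/41152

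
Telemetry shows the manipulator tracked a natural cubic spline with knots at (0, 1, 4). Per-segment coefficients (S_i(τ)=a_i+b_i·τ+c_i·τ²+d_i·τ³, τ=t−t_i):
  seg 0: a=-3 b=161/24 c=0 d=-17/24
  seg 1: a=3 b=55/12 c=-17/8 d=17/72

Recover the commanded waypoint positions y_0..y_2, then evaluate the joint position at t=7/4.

y_0 = S_0(0) = a_0 = -3
y_1 = S_1(0) = a_1 = 3
y_2 = S_1(3) = 4
t_q=7/4 is in segment 1 (τ=3/4); S_1(τ)=2735/512

y_0=-3 y_1=3 y_2=4
S(7/4) = 2735/512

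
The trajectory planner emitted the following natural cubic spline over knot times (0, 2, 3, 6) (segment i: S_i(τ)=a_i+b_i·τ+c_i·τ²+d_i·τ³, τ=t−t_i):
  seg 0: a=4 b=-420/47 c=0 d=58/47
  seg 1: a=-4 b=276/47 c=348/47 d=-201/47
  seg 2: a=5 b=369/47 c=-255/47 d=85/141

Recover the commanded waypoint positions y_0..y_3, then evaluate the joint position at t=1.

y_0 = S_0(0) = a_0 = 4
y_1 = S_1(0) = a_1 = -4
y_2 = S_2(0) = a_2 = 5
y_3 = S_2(3) = -4
t_q=1 is in segment 0 (τ=1); S_0(τ)=-174/47

y_0=4 y_1=-4 y_2=5 y_3=-4
S(1) = -174/47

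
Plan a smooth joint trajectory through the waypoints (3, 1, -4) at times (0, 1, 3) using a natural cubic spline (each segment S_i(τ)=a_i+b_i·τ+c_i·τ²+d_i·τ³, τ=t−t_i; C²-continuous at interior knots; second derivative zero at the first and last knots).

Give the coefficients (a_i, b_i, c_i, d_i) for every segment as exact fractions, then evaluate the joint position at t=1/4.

Δ: Δ0=-2, Δ1=-5/2
row 1: diag=6, rhs=-3; c'=1/3, d'=-1/2
back: M1=-1/2
M: M0=0, M1=-1/2, M2=0
seg 0: a=3, c=M0/2=0, d=(M1−M0)/(6·1)=-1/12, b=Δ0−h0·(2M0+M1)/6=-23/12
seg 1: a=1, c=M1/2=-1/4, d=(M2−M1)/(6·2)=1/24, b=Δ1−h1·(2M1+M2)/6=-13/6
t_q=1/4 → seg 0, τ=1/4; S=3+-23/12·τ+0·τ²+-1/12·τ³=645/256

  seg 0: a=3 b=-23/12 c=0 d=-1/12
  seg 1: a=1 b=-13/6 c=-1/4 d=1/24
S(1/4) = 645/256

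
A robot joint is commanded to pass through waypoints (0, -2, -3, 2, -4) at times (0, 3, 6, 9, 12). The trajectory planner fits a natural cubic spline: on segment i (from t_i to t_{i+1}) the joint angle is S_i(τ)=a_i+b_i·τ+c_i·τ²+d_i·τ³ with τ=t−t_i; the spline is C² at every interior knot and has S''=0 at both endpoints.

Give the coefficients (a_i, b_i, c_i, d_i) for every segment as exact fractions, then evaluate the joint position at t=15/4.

Δ: Δ0=-2/3, Δ1=-1/3, Δ2=5/3, Δ3=-2
row 1: diag=12, rhs=2; c'=1/4, d'=1/6
row 2: denom=12−3·1/4=45/4; d'=(12−3·1/6)/(45/4)=46/45
row 3: denom=12−3·4/15=56/5; d'=(-22−3·46/45)/(56/5)=-47/21
back: M3=-47/21
back: M2=46/45−4/15·-47/21=34/21
back: M1=1/6−1/4·34/21=-5/21
M: M0=0, M1=-5/21, M2=34/21, M3=-47/21, M4=0
seg 0: a=0, c=M0/2=0, d=(M1−M0)/(6·3)=-5/378, b=Δ0−h0·(2M0+M1)/6=-23/42
seg 1: a=-2, c=M1/2=-5/42, d=(M2−M1)/(6·3)=13/126, b=Δ1−h1·(2M1+M2)/6=-19/21
seg 2: a=-3, c=M2/2=17/21, d=(M3−M2)/(6·3)=-3/14, b=Δ2−h2·(2M2+M3)/6=7/6
seg 3: a=2, c=M3/2=-47/42, d=(M4−M3)/(6·3)=47/378, b=Δ3−h3·(2M3+M4)/6=5/21
t_q=15/4 → seg 1, τ=3/4; S=-2+-19/21·τ+-5/42·τ²+13/126·τ³=-2421/896

  seg 0: a=0 b=-23/42 c=0 d=-5/378
  seg 1: a=-2 b=-19/21 c=-5/42 d=13/126
  seg 2: a=-3 b=7/6 c=17/21 d=-3/14
  seg 3: a=2 b=5/21 c=-47/42 d=47/378
S(15/4) = -2421/896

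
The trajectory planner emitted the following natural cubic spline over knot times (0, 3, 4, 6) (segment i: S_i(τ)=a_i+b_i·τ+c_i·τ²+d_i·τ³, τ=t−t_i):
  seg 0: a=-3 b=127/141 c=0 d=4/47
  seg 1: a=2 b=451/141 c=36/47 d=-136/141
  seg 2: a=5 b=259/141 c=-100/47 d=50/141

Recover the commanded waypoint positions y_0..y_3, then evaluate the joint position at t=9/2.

y_0 = S_0(0) = a_0 = -3
y_1 = S_1(0) = a_1 = 2
y_2 = S_2(0) = a_2 = 5
y_3 = S_2(2) = 3
t_q=9/2 is in segment 2 (τ=1/2); S_2(τ)=1021/188

y_0=-3 y_1=2 y_2=5 y_3=3
S(9/2) = 1021/188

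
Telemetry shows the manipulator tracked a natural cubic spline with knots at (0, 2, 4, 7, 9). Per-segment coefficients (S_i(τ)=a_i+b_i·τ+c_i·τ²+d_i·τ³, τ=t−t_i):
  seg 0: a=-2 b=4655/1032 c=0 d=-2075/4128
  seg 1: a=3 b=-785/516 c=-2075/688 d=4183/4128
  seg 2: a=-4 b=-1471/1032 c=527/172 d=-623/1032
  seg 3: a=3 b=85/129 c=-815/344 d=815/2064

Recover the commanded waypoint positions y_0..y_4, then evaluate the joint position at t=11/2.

y_0=-2 y_1=3 y_2=-4 y_3=3 y_4=-2
S(11/2) = -3527/2752

y_0 = S_0(0) = a_0 = -2
y_1 = S_1(0) = a_1 = 3
y_2 = S_2(0) = a_2 = -4
y_3 = S_3(0) = a_3 = 3
y_4 = S_3(2) = -2
t_q=11/2 is in segment 2 (τ=3/2); S_2(τ)=-3527/2752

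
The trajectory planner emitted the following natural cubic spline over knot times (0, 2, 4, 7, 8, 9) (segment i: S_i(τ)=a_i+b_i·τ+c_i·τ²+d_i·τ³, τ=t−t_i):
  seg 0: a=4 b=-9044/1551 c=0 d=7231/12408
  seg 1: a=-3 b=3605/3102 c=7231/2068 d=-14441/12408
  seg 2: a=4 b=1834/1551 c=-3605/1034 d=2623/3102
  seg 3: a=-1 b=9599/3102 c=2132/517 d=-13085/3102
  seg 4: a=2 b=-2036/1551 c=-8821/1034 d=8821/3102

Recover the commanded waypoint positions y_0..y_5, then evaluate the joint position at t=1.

y_0 = S_0(0) = a_0 = 4
y_1 = S_1(0) = a_1 = -3
y_2 = S_2(0) = a_2 = 4
y_3 = S_3(0) = a_3 = -1
y_4 = S_4(0) = a_4 = 2
y_5 = S_4(1) = -5
t_q=1 is in segment 0 (τ=1); S_0(τ)=-5163/4136

y_0=4 y_1=-3 y_2=4 y_3=-1 y_4=2 y_5=-5
S(1) = -5163/4136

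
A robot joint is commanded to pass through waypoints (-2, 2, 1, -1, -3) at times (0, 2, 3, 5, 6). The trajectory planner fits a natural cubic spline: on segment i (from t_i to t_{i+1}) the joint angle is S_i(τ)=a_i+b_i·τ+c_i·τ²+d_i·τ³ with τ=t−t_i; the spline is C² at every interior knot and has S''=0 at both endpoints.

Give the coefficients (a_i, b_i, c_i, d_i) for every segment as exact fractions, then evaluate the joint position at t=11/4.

Δ: Δ0=2, Δ1=-1, Δ2=-1, Δ3=-2
row 1: diag=6, rhs=-18; c'=1/6, d'=-3
row 2: denom=6−1·1/6=35/6; d'=(0−1·-3)/(35/6)=18/35
row 3: denom=6−2·12/35=186/35; d'=(-6−2·18/35)/(186/35)=-41/31
back: M3=-41/31
back: M2=18/35−12/35·-41/31=30/31
back: M1=-3−1/6·30/31=-98/31
M: M0=0, M1=-98/31, M2=30/31, M3=-41/31, M4=0
seg 0: a=-2, c=M0/2=0, d=(M1−M0)/(6·2)=-49/186, b=Δ0−h0·(2M0+M1)/6=284/93
seg 1: a=2, c=M1/2=-49/31, d=(M2−M1)/(6·1)=64/93, b=Δ1−h1·(2M1+M2)/6=-10/93
seg 2: a=1, c=M2/2=15/31, d=(M3−M2)/(6·2)=-71/372, b=Δ2−h2·(2M2+M3)/6=-112/93
seg 3: a=-1, c=M3/2=-41/62, d=(M4−M3)/(6·1)=41/186, b=Δ3−h3·(2M3+M4)/6=-145/93
t_q=11/4 → seg 1, τ=3/4; S=2+-10/93·τ+-49/31·τ²+64/93·τ³=655/496

  seg 0: a=-2 b=284/93 c=0 d=-49/186
  seg 1: a=2 b=-10/93 c=-49/31 d=64/93
  seg 2: a=1 b=-112/93 c=15/31 d=-71/372
  seg 3: a=-1 b=-145/93 c=-41/62 d=41/186
S(11/4) = 655/496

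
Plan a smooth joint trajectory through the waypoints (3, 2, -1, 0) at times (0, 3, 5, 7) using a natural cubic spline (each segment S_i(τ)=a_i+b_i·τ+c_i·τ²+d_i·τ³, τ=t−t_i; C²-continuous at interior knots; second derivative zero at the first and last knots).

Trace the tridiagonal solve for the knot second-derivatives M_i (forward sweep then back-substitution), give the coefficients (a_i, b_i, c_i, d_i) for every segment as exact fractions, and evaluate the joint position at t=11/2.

Δ: Δ0=-1/3, Δ1=-3/2, Δ2=1/2
row 1: diag=10, rhs=-7; c'=1/5, d'=-7/10
row 2: denom=8−2·1/5=38/5; d'=(12−2·-7/10)/(38/5)=67/38
back: M2=67/38
back: M1=-7/10−1/5·67/38=-20/19
M: M0=0, M1=-20/19, M2=67/38, M3=0
seg 0: a=3, c=M0/2=0, d=(M1−M0)/(6·3)=-10/171, b=Δ0−h0·(2M0+M1)/6=11/57
seg 1: a=2, c=M1/2=-10/19, d=(M2−M1)/(6·2)=107/456, b=Δ1−h1·(2M1+M2)/6=-79/57
seg 2: a=-1, c=M2/2=67/76, d=(M3−M2)/(6·2)=-67/456, b=Δ2−h2·(2M2+M3)/6=-77/114
t_q=11/2 → seg 2, τ=1/2; S=-1+-77/114·τ+67/76·τ²+-67/456·τ³=-1381/1216

  seg 0: a=3 b=11/57 c=0 d=-10/171
  seg 1: a=2 b=-79/57 c=-10/19 d=107/456
  seg 2: a=-1 b=-77/114 c=67/76 d=-67/456
S(11/2) = -1381/1216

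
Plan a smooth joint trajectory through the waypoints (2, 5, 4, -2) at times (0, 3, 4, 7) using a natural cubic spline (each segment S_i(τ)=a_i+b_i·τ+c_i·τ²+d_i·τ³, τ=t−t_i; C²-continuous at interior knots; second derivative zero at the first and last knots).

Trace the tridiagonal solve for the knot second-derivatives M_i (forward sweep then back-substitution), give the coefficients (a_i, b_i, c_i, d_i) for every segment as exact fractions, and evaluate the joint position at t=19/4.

  seg 0: a=2 b=12/7 c=0 d=-5/63
  seg 1: a=5 b=-3/7 c=-5/7 d=1/7
  seg 2: a=4 b=-10/7 c=-2/7 d=2/63
S(19/4) = 89/32

Δ: Δ0=1, Δ1=-1, Δ2=-2
row 1: diag=8, rhs=-12; c'=1/8, d'=-3/2
row 2: denom=8−1·1/8=63/8; d'=(-6−1·-3/2)/(63/8)=-4/7
back: M2=-4/7
back: M1=-3/2−1/8·-4/7=-10/7
M: M0=0, M1=-10/7, M2=-4/7, M3=0
seg 0: a=2, c=M0/2=0, d=(M1−M0)/(6·3)=-5/63, b=Δ0−h0·(2M0+M1)/6=12/7
seg 1: a=5, c=M1/2=-5/7, d=(M2−M1)/(6·1)=1/7, b=Δ1−h1·(2M1+M2)/6=-3/7
seg 2: a=4, c=M2/2=-2/7, d=(M3−M2)/(6·3)=2/63, b=Δ2−h2·(2M2+M3)/6=-10/7
t_q=19/4 → seg 2, τ=3/4; S=4+-10/7·τ+-2/7·τ²+2/63·τ³=89/32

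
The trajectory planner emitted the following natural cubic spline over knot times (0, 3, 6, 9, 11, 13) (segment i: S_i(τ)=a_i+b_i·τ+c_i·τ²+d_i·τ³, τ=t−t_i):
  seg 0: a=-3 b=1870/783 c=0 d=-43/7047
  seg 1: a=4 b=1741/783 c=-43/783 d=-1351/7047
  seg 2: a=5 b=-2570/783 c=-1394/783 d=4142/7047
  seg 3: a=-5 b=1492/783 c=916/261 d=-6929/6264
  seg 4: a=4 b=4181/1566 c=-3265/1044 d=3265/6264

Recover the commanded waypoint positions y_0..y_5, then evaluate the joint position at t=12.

y_0 = S_0(0) = a_0 = -3
y_1 = S_1(0) = a_1 = 4
y_2 = S_2(0) = a_2 = 5
y_3 = S_3(0) = a_3 = -5
y_4 = S_4(0) = a_4 = 4
y_5 = S_4(2) = 1
t_q=12 is in segment 4 (τ=1); S_4(τ)=8485/2088

y_0=-3 y_1=4 y_2=5 y_3=-5 y_4=4 y_5=1
S(12) = 8485/2088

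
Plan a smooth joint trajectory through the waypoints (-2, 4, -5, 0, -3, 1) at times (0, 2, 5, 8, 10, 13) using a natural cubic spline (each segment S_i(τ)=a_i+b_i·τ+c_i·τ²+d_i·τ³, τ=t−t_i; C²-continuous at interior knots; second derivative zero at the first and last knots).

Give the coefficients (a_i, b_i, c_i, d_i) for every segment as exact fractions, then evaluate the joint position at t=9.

Δ: Δ0=3, Δ1=-3, Δ2=5/3, Δ3=-3/2, Δ4=4/3
row 1: diag=10, rhs=-36; c'=3/10, d'=-18/5
row 2: denom=12−3·3/10=111/10; d'=(28−3·-18/5)/(111/10)=388/111
row 3: denom=10−3·10/37=340/37; d'=(-19−3·388/111)/(340/37)=-1091/340
row 4: denom=10−2·37/170=813/85; d'=(17−2·-1091/340)/(813/85)=1327/542
back: M4=1327/542
back: M3=-1091/340−37/170·1327/542=-1014/271
back: M2=388/111−10/37·-1014/271=3664/813
back: M1=-18/5−3/10·3664/813=-1342/271
M: M0=0, M1=-1342/271, M2=3664/813, M3=-1014/271, M4=1327/542, M5=0
seg 0: a=-2, c=M0/2=0, d=(M1−M0)/(6·2)=-671/1626, b=Δ0−h0·(2M0+M1)/6=3781/813
seg 1: a=4, c=M1/2=-671/271, d=(M2−M1)/(6·3)=3845/7317, b=Δ1−h1·(2M1+M2)/6=-245/813
seg 2: a=-5, c=M2/2=1832/813, d=(M3−M2)/(6·3)=-3353/7317, b=Δ2−h2·(2M2+M3)/6=-788/813
seg 3: a=0, c=M3/2=-507/271, d=(M4−M3)/(6·2)=3355/6504, b=Δ3−h3·(2M3+M4)/6=145/813
seg 4: a=-3, c=M4/2=1327/1084, d=(M5−M4)/(6·3)=-1327/9756, b=Δ4−h4·(2M4+M5)/6=-1813/1626
t_q=9 → seg 3, τ=1; S=0+145/813·τ+-507/271·τ²+3355/6504·τ³=-2551/2168

  seg 0: a=-2 b=3781/813 c=0 d=-671/1626
  seg 1: a=4 b=-245/813 c=-671/271 d=3845/7317
  seg 2: a=-5 b=-788/813 c=1832/813 d=-3353/7317
  seg 3: a=0 b=145/813 c=-507/271 d=3355/6504
  seg 4: a=-3 b=-1813/1626 c=1327/1084 d=-1327/9756
S(9) = -2551/2168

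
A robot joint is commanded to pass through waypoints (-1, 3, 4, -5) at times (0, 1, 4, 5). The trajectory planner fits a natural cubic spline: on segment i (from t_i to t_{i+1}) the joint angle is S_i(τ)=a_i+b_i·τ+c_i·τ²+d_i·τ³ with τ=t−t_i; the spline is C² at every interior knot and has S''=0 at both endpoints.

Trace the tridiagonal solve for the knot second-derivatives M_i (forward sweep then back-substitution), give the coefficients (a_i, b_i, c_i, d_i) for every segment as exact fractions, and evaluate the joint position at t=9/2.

  seg 0: a=-1 b=664/165 c=0 d=-4/165
  seg 1: a=3 b=652/165 c=-4/55 d=-17/45
  seg 2: a=4 b=-1103/165 c=-191/55 d=191/165
S(9/2) = -29/440

Δ: Δ0=4, Δ1=1/3, Δ2=-9
row 1: diag=8, rhs=-22; c'=3/8, d'=-11/4
row 2: denom=8−3·3/8=55/8; d'=(-56−3·-11/4)/(55/8)=-382/55
back: M2=-382/55
back: M1=-11/4−3/8·-382/55=-8/55
M: M0=0, M1=-8/55, M2=-382/55, M3=0
seg 0: a=-1, c=M0/2=0, d=(M1−M0)/(6·1)=-4/165, b=Δ0−h0·(2M0+M1)/6=664/165
seg 1: a=3, c=M1/2=-4/55, d=(M2−M1)/(6·3)=-17/45, b=Δ1−h1·(2M1+M2)/6=652/165
seg 2: a=4, c=M2/2=-191/55, d=(M3−M2)/(6·1)=191/165, b=Δ2−h2·(2M2+M3)/6=-1103/165
t_q=9/2 → seg 2, τ=1/2; S=4+-1103/165·τ+-191/55·τ²+191/165·τ³=-29/440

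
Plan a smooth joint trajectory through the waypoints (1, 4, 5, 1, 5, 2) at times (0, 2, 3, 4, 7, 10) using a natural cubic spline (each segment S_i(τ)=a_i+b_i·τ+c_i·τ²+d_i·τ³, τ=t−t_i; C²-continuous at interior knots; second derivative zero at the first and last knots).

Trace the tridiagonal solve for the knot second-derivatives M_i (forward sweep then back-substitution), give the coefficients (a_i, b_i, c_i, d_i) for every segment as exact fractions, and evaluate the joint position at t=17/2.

  seg 0: a=1 b=4435/3858 c=0 d=169/1929
  seg 1: a=4 b=8491/3858 c=338/643 d=-6661/3858
  seg 2: a=5 b=-3718/1929 c=-5985/1286 d=9959/3858
  seg 3: a=1 b=-13469/3858 c=1987/643 d=-17153/34722
  seg 4: a=5 b=3302/1929 c=-5231/3858 d=5231/34722
S(17/2) = 51701/10288

Δ: Δ0=3/2, Δ1=1, Δ2=-4, Δ3=4/3, Δ4=-1
row 1: diag=6, rhs=-3; c'=1/6, d'=-1/2
row 2: denom=4−1·1/6=23/6; d'=(-30−1·-1/2)/(23/6)=-177/23
row 3: denom=8−1·6/23=178/23; d'=(32−1·-177/23)/(178/23)=913/178
row 4: denom=12−3·69/178=1929/178; d'=(-14−3·913/178)/(1929/178)=-5231/1929
back: M4=-5231/1929
back: M3=913/178−69/178·-5231/1929=3974/643
back: M2=-177/23−6/23·3974/643=-5985/643
back: M1=-1/2−1/6·-5985/643=676/643
M: M0=0, M1=676/643, M2=-5985/643, M3=3974/643, M4=-5231/1929, M5=0
seg 0: a=1, c=M0/2=0, d=(M1−M0)/(6·2)=169/1929, b=Δ0−h0·(2M0+M1)/6=4435/3858
seg 1: a=4, c=M1/2=338/643, d=(M2−M1)/(6·1)=-6661/3858, b=Δ1−h1·(2M1+M2)/6=8491/3858
seg 2: a=5, c=M2/2=-5985/1286, d=(M3−M2)/(6·1)=9959/3858, b=Δ2−h2·(2M2+M3)/6=-3718/1929
seg 3: a=1, c=M3/2=1987/643, d=(M4−M3)/(6·3)=-17153/34722, b=Δ3−h3·(2M3+M4)/6=-13469/3858
seg 4: a=5, c=M4/2=-5231/3858, d=(M5−M4)/(6·3)=5231/34722, b=Δ4−h4·(2M4+M5)/6=3302/1929
t_q=17/2 → seg 4, τ=3/2; S=5+3302/1929·τ+-5231/3858·τ²+5231/34722·τ³=51701/10288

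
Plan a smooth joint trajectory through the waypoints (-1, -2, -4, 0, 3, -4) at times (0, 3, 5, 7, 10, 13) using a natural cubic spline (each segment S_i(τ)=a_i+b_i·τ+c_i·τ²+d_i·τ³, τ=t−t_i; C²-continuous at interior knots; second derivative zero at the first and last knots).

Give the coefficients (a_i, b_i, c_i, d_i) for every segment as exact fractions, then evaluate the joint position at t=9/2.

Δ: Δ0=-1/3, Δ1=-1, Δ2=2, Δ3=1, Δ4=-7/3
row 1: diag=10, rhs=-4; c'=1/5, d'=-2/5
row 2: denom=8−2·1/5=38/5; d'=(18−2·-2/5)/(38/5)=47/19
row 3: denom=10−2·5/19=180/19; d'=(-6−2·47/19)/(180/19)=-52/45
row 4: denom=12−3·19/60=221/20; d'=(-20−3·-52/45)/(221/20)=-992/663
back: M4=-992/663
back: M3=-52/45−19/60·-992/663=-452/663
back: M2=47/19−5/19·-452/663=1759/663
back: M1=-2/5−1/5·1759/663=-617/663
M: M0=0, M1=-617/663, M2=1759/663, M3=-452/663, M4=-992/663, M5=0
seg 0: a=-1, c=M0/2=0, d=(M1−M0)/(6·3)=-617/11934, b=Δ0−h0·(2M0+M1)/6=175/1326
seg 1: a=-2, c=M1/2=-617/1326, d=(M2−M1)/(6·2)=66/221, b=Δ1−h1·(2M1+M2)/6=-838/663
seg 2: a=-4, c=M2/2=1759/1326, d=(M3−M2)/(6·2)=-737/2652, b=Δ2−h2·(2M2+M3)/6=304/663
seg 3: a=0, c=M3/2=-226/663, d=(M4−M3)/(6·3)=-10/221, b=Δ3−h3·(2M3+M4)/6=537/221
seg 4: a=3, c=M4/2=-496/663, d=(M5−M4)/(6·3)=496/5967, b=Δ4−h4·(2M4+M5)/6=-185/221
t_q=9/2 → seg 1, τ=3/2; S=-2+-838/663·τ+-617/1326·τ²+66/221·τ³=-6957/1768

  seg 0: a=-1 b=175/1326 c=0 d=-617/11934
  seg 1: a=-2 b=-838/663 c=-617/1326 d=66/221
  seg 2: a=-4 b=304/663 c=1759/1326 d=-737/2652
  seg 3: a=0 b=537/221 c=-226/663 d=-10/221
  seg 4: a=3 b=-185/221 c=-496/663 d=496/5967
S(9/2) = -6957/1768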